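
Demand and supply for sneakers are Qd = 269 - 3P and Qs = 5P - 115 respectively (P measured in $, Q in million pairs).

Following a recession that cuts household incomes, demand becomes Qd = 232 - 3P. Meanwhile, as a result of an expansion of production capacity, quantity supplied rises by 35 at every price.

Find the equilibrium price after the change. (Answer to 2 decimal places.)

Before the shock: 269 - 3P = 5P - 115 ⇒ 384 = 8P ⇒ P = 48, Q = 125.
After the shift, demand is Qd = 232 - 3P and supply is Qs = 5P - 80.
Clearing the new market: 232 - 3P = 5P - 80, so P = 39 and Q = 115.

39.00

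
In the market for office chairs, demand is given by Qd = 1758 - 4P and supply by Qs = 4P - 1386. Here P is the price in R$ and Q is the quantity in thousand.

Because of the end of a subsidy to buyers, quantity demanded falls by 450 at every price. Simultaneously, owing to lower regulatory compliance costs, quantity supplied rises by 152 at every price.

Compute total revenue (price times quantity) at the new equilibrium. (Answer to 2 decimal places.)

Before the shock: 1758 - 4P = 4P - 1386 ⇒ 3144 = 8P ⇒ P = 393, Q = 186.
After the shift, demand is Qd = 1308 - 4P and supply is Qs = 4P - 1234.
Equate the new curves: 1308 - 4P = 4P - 1234, giving 2542 = 8P, P = 317.75, Q = 37.
New expenditure = 317.75 × 37 = 11756.75.

11756.75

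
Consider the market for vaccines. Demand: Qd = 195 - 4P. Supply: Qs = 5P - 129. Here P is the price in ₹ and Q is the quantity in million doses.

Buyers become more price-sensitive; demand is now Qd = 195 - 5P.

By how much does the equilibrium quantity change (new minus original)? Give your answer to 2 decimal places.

Initially, 195 - 4P = 5P - 129, so 324 = 9P and P = 36, Q = 51.
The shock moves the curves to Qd = 195 - 5P and Qs = 5P - 129.
Equate the new curves: 195 - 5P = 5P - 129, giving 324 = 10P, P = 32.4, Q = 33.
ΔQ = 33 − 51 = -18.00.

-18.00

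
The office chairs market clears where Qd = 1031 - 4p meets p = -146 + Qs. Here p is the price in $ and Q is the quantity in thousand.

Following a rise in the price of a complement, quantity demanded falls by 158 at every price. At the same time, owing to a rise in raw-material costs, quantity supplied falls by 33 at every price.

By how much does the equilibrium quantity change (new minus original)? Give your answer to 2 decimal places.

-58.00

Original equilibrium: 1031 - 4p = p + 146 gives 885 = 5p, so p = 177 and Q = 323.
The shock moves the curves to Qd = 873 - 4p and Qs = p + 113.
New equilibrium: 873 - 4p = p + 113 ⇒ 760 = 5p ⇒ p = 152, Q = 265.
ΔQ = 265 − 323 = -58.00.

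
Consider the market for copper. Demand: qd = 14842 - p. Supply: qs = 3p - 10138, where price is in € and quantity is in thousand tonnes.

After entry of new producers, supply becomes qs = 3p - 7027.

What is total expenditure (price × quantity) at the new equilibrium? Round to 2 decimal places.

51254101.94

Original equilibrium: 14842 - p = 3p - 10138 gives 24980 = 4p, so p = 6245 and q = 8597.
The shock moves the curves to qd = 14842 - p and qs = 3p - 7027.
New equilibrium: 14842 - p = 3p - 7027 ⇒ 21869 = 4p ⇒ p = 5467.25, q = 9374.75.
New expenditure = 5467.25 × 9374.75 = 51254101.94.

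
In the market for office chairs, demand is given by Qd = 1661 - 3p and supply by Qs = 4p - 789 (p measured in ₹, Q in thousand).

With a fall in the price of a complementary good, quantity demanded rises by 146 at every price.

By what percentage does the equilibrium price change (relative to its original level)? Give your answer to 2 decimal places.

+5.96

Before the shock: 1661 - 3p = 4p - 789 ⇒ 2450 = 7p ⇒ p = 350, Q = 611.
The shock moves the curves to Qd = 1807 - 3p and Qs = 4p - 789.
Clearing the new market: 1807 - 3p = 4p - 789, so p = 2596/7 ≈ 370.8571 and Q = 4861/7 ≈ 694.4286.
%Δp = (370.8571 − 350) / 350 × 100 = +5.96%.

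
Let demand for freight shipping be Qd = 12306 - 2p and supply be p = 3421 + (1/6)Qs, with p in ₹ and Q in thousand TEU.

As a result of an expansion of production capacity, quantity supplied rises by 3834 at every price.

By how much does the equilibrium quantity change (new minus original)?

Solve the original market: 12306 - 2p = 6p - 20526, hence p = 4104 and Q = 4098.
The new curves are Qd = 12306 - 2p (demand) and Qs = 6p - 16692 (supply).
Clearing the new market: 12306 - 2p = 6p - 16692, so p = 3624.75 and Q = 5056.5.
ΔQ = 5056.5 − 4098 = +958.5.

+958.5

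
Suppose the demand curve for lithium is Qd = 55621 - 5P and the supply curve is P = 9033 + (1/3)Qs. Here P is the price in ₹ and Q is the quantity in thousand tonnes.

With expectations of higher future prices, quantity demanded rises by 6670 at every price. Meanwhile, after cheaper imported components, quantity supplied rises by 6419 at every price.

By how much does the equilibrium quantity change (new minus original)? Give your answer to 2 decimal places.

Initially, 55621 - 5P = 3P - 27099, so 82720 = 8P and P = 10340, Q = 3921.
With the change applied: demand Qd = 62291 - 5P, supply Qs = 3P - 20680.
Setting them equal: 62291 - 5P = 3P - 20680 → 82971 = 8P, so P = 10371.375 and Q = 10434.125.
ΔQ = 10434.125 − 3921 = +6513.13.

+6513.13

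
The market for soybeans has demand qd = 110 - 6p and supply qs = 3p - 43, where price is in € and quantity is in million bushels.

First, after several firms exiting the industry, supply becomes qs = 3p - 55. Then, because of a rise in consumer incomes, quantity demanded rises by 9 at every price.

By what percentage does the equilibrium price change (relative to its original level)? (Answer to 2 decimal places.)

+13.73

Before the shock: 110 - 6p = 3p - 43 ⇒ 153 = 9p ⇒ p = 17, q = 8.
The shock moves the curves to qd = 119 - 6p and qs = 3p - 55.
Clearing the new market: 119 - 6p = 3p - 55, so p = 58/3 ≈ 19.3333 and q = 3.
%Δp = (19.3333 − 17) / 17 × 100 = +13.73%.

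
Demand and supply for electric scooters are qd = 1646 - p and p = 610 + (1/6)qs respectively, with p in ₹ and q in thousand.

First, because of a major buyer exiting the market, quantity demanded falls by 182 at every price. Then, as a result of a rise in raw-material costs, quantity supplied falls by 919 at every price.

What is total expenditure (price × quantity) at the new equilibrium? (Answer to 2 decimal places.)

Original equilibrium: 1646 - p = 6p - 3660 gives 5306 = 7p, so p = 758 and q = 888.
The new curves are qd = 1464 - p (demand) and qs = 6p - 4579 (supply).
Equate the new curves: 1464 - p = 6p - 4579, giving 6043 = 7p, p = 6043/7 ≈ 863.2857, q = 4205/7 ≈ 600.7143.
New expenditure = 863.2857 × 600.7143 = 518588.06.

518588.06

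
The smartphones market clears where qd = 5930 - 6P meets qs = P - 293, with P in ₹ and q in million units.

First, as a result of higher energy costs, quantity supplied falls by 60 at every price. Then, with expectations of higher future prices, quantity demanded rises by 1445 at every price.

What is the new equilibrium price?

1104

Solve the original market: 5930 - 6P = P - 293, hence P = 889 and q = 596.
With the change applied: demand qd = 7375 - 6P, supply qs = P - 353.
Clearing the new market: 7375 - 6P = P - 353, so P = 1104 and q = 751.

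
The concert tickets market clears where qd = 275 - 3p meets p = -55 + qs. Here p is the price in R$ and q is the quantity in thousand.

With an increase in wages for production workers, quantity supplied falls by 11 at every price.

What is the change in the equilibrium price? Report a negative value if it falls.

Before the shock: 275 - 3p = p + 55 ⇒ 220 = 4p ⇒ p = 55, q = 110.
The new curves are qd = 275 - 3p (demand) and qs = p + 44 (supply).
New equilibrium: 275 - 3p = p + 44 ⇒ 231 = 4p ⇒ p = 57.75, q = 101.75.
Δp = 57.75 − 55 = +2.75.

+2.75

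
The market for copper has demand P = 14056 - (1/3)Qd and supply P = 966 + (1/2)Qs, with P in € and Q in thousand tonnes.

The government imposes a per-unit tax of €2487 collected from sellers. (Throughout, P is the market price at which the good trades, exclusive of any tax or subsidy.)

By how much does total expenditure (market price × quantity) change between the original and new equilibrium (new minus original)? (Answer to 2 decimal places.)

Original equilibrium: 42168 - 3P = 2P - 1932 gives 44100 = 5P, so P = 8820 and Q = 15708.
Since sellers keep the price net of the tax, the effective supply curve becomes Qs = 2P - 6906.
New equilibrium: 42168 - 3P = 2P - 6906 ⇒ 49074 = 5P ⇒ P = 9814.8, Q = 12723.6.
Expenditure moves from 8820×15708 = 138544560 to 9814.8×12723.6 = 124879589.28; change = -13664970.72.

-13664970.72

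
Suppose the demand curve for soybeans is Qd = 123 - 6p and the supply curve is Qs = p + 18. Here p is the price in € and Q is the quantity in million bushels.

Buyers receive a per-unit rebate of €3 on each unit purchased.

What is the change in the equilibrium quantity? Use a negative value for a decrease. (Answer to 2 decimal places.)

+2.57

Before the shock: 123 - 6p = p + 18 ⇒ 105 = 7p ⇒ p = 15, Q = 33.
Since buyers' out-of-pocket price is the market price minus the rebate, the effective demand curve becomes Qd = 141 - 6p.
Clearing the new market: 141 - 6p = p + 18, so p = 123/7 ≈ 17.5714 and Q = 249/7 ≈ 35.5714.
ΔQ = 35.5714 − 33 = +2.57.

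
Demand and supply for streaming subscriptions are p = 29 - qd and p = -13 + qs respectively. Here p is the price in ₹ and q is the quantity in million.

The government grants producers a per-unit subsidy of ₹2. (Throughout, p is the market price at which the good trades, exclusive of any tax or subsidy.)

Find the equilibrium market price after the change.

Original equilibrium: 29 - p = p + 13 gives 16 = 2p, so p = 8 and q = 21.
Since sellers receive the price plus the subsidy, the effective supply curve becomes qs = p + 15.
New equilibrium: 29 - p = p + 15 ⇒ 14 = 2p ⇒ p = 7, q = 22.

7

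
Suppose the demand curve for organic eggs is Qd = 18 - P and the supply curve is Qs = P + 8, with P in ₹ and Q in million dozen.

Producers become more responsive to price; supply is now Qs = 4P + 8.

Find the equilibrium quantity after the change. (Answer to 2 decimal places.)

Original equilibrium: 18 - P = P + 8 gives 10 = 2P, so P = 5 and Q = 13.
After the shift, demand is Qd = 18 - P and supply is Qs = 4P + 8.
Clearing the new market: 18 - P = 4P + 8, so P = 2 and Q = 16.

16.00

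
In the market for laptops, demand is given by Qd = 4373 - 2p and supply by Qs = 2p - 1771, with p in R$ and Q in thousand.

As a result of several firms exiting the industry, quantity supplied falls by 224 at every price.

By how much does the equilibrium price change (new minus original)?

+56

Initially, 4373 - 2p = 2p - 1771, so 6144 = 4p and p = 1536, Q = 1301.
After the shift, demand is Qd = 4373 - 2p and supply is Qs = 2p - 1995.
Clearing the new market: 4373 - 2p = 2p - 1995, so p = 1592 and Q = 1189.
Δp = 1592 − 1536 = +56.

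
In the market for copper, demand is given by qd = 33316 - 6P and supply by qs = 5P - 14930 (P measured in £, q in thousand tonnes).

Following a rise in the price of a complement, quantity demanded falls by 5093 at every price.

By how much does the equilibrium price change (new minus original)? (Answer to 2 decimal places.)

Solve the original market: 33316 - 6P = 5P - 14930, hence P = 4386 and q = 7000.
After the shift, demand is qd = 28223 - 6P and supply is qs = 5P - 14930.
Equate the new curves: 28223 - 6P = 5P - 14930, giving 43153 = 11P, P = 3923, q = 4685.
ΔP = 3923 − 4386 = -463.00.

-463.00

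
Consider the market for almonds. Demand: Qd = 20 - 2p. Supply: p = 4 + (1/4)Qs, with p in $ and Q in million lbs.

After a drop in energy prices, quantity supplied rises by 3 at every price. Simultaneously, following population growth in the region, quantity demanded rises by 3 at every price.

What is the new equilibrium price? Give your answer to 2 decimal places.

6.00

Before the shock: 20 - 2p = 4p - 16 ⇒ 36 = 6p ⇒ p = 6, Q = 8.
After the shift, demand is Qd = 23 - 2p and supply is Qs = 4p - 13.
Setting them equal: 23 - 2p = 4p - 13 → 36 = 6p, so p = 6 and Q = 11.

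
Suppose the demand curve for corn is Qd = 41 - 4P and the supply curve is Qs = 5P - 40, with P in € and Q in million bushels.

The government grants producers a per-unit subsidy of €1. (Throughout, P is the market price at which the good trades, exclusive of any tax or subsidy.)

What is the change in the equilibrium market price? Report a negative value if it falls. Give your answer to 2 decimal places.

Solve the original market: 41 - 4P = 5P - 40, hence P = 9 and Q = 5.
Since sellers receive the price plus the subsidy, the effective supply curve becomes Qs = 5P - 35.
Setting them equal: 41 - 4P = 5P - 35 → 76 = 9P, so P = 76/9 ≈ 8.4444 and Q = 65/9 ≈ 7.2222.
ΔP = 8.4444 − 9 = -0.56.

-0.56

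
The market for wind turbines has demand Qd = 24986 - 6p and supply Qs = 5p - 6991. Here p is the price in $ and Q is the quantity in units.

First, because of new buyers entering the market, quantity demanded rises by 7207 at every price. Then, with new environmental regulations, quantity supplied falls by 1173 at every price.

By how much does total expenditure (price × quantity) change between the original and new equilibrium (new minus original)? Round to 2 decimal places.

+15418494.62

Before the shock: 24986 - 6p = 5p - 6991 ⇒ 31977 = 11p ⇒ p = 2907, Q = 7544.
The shock moves the curves to Qd = 32193 - 6p and Qs = 5p - 8164.
Equate the new curves: 32193 - 6p = 5p - 8164, giving 40357 = 11p, p = 40357/11 ≈ 3668.8182, Q = 111981/11 ≈ 10180.0909.
Expenditure moves from 2907×7544 = 21930408 to 3668.8182×10180.0909 = 37348902.6198; change = +15418494.62.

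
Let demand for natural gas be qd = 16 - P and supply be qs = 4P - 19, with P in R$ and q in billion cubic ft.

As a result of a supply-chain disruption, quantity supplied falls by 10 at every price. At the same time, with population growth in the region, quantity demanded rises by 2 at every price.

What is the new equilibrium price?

9.4

Initially, 16 - P = 4P - 19, so 35 = 5P and P = 7, q = 9.
The shock moves the curves to qd = 18 - P and qs = 4P - 29.
Equate the new curves: 18 - P = 4P - 29, giving 47 = 5P, P = 9.4, q = 8.6.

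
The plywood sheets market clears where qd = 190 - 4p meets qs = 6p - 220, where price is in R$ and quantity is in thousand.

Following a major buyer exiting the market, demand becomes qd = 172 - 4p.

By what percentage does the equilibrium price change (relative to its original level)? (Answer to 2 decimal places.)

-4.39

Before the shock: 190 - 4p = 6p - 220 ⇒ 410 = 10p ⇒ p = 41, q = 26.
The new curves are qd = 172 - 4p (demand) and qs = 6p - 220 (supply).
New equilibrium: 172 - 4p = 6p - 220 ⇒ 392 = 10p ⇒ p = 39.2, q = 15.2.
%Δp = (39.2 − 41) / 41 × 100 = -4.39%.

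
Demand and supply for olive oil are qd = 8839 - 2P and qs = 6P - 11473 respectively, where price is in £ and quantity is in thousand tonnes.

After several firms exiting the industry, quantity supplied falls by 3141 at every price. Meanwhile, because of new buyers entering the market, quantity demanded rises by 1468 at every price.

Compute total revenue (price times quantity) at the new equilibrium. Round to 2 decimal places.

Solve the original market: 8839 - 2P = 6P - 11473, hence P = 2539 and q = 3761.
After the shift, demand is qd = 10307 - 2P and supply is qs = 6P - 14614.
Clearing the new market: 10307 - 2P = 6P - 14614, so P = 3115.125 and q = 4076.75.
New expenditure = 3115.125 × 4076.75 = 12699585.84.

12699585.84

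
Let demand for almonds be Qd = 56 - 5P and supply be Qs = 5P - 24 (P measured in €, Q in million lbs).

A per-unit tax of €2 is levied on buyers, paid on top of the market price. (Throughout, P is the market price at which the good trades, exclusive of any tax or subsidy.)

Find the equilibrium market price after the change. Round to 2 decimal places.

7.00

Original equilibrium: 56 - 5P = 5P - 24 gives 80 = 10P, so P = 8 and Q = 16.
Since buyers pay the price plus the tax, the effective demand curve becomes Qd = 46 - 5P.
New equilibrium: 46 - 5P = 5P - 24 ⇒ 70 = 10P ⇒ P = 7, Q = 11.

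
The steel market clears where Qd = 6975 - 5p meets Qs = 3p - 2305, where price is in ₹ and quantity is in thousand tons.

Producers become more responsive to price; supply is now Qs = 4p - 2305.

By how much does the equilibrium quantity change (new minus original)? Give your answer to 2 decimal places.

+644.44

Initially, 6975 - 5p = 3p - 2305, so 9280 = 8p and p = 1160, Q = 1175.
The shock moves the curves to Qd = 6975 - 5p and Qs = 4p - 2305.
New equilibrium: 6975 - 5p = 4p - 2305 ⇒ 9280 = 9p ⇒ p = 9280/9 ≈ 1031.1111, Q = 16375/9 ≈ 1819.4444.
ΔQ = 1819.4444 − 1175 = +644.44.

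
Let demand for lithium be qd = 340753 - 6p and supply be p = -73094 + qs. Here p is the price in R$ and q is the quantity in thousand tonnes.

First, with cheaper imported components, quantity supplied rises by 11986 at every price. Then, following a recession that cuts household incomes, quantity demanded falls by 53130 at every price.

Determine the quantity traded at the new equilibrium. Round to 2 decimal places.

114014.71

Before the shock: 340753 - 6p = p + 73094 ⇒ 267659 = 7p ⇒ p = 38237, q = 111331.
The new curves are qd = 287623 - 6p (demand) and qs = p + 85080 (supply).
Clearing the new market: 287623 - 6p = p + 85080, so p = 202543/7 ≈ 28934.7143 and q = 798103/7 ≈ 114014.7143.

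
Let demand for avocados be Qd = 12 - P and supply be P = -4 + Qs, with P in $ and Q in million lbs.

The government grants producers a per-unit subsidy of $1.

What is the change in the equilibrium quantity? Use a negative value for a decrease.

Initially, 12 - P = P + 4, so 8 = 2P and P = 4, Q = 8.
Since sellers receive the price plus the subsidy, the effective supply curve becomes Qs = P + 5.
New equilibrium: 12 - P = P + 5 ⇒ 7 = 2P ⇒ P = 3.5, Q = 8.5.
ΔQ = 8.5 − 8 = +0.5.

+0.5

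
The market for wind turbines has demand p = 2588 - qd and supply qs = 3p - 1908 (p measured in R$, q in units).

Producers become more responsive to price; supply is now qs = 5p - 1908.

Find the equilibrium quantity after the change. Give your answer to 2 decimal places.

Original equilibrium: 2588 - p = 3p - 1908 gives 4496 = 4p, so p = 1124 and q = 1464.
With the change applied: demand qd = 2588 - p, supply qs = 5p - 1908.
Setting them equal: 2588 - p = 5p - 1908 → 4496 = 6p, so p = 2248/3 ≈ 749.3333 and q = 5516/3 ≈ 1838.6667.

1838.67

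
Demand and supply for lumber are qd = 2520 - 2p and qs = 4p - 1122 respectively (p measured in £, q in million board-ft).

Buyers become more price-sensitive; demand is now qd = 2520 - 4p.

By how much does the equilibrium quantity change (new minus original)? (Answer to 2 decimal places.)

-607.00

Before the shock: 2520 - 2p = 4p - 1122 ⇒ 3642 = 6p ⇒ p = 607, q = 1306.
The shock moves the curves to qd = 2520 - 4p and qs = 4p - 1122.
Equate the new curves: 2520 - 4p = 4p - 1122, giving 3642 = 8p, p = 455.25, q = 699.
Δq = 699 − 1306 = -607.00.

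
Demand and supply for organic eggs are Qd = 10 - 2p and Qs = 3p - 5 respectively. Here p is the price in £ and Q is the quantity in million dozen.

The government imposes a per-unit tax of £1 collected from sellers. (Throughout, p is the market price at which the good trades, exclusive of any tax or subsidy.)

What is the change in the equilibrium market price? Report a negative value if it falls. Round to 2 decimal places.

+0.60

Initially, 10 - 2p = 3p - 5, so 15 = 5p and p = 3, Q = 4.
Since sellers keep the price net of the tax, the effective supply curve becomes Qs = 3p - 8.
Setting them equal: 10 - 2p = 3p - 8 → 18 = 5p, so p = 3.6 and Q = 2.8.
Δp = 3.6 − 3 = +0.60.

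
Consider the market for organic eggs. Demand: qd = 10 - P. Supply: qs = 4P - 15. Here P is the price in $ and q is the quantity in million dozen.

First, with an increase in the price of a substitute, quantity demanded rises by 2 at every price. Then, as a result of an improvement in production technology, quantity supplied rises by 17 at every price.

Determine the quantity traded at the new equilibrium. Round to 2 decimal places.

10.00

Initially, 10 - P = 4P - 15, so 25 = 5P and P = 5, q = 5.
After the shift, demand is qd = 12 - P and supply is qs = 4P + 2.
Setting them equal: 12 - P = 4P + 2 → 10 = 5P, so P = 2 and q = 10.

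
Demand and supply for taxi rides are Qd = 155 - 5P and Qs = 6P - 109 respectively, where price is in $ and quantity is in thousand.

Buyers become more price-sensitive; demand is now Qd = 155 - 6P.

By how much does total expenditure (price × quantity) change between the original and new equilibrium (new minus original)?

Original equilibrium: 155 - 5P = 6P - 109 gives 264 = 11P, so P = 24 and Q = 35.
The new curves are Qd = 155 - 6P (demand) and Qs = 6P - 109 (supply).
Clearing the new market: 155 - 6P = 6P - 109, so P = 22 and Q = 23.
Expenditure moves from 24×35 = 840 to 22×23 = 506; change = -334.

-334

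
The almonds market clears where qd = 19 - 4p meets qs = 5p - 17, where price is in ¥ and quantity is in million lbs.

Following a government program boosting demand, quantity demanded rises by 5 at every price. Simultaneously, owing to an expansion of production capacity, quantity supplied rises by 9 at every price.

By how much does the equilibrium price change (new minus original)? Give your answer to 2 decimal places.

-0.44

Initially, 19 - 4p = 5p - 17, so 36 = 9p and p = 4, q = 3.
With the change applied: demand qd = 24 - 4p, supply qs = 5p - 8.
Equate the new curves: 24 - 4p = 5p - 8, giving 32 = 9p, p = 32/9 ≈ 3.5556, q = 88/9 ≈ 9.7778.
Δp = 3.5556 − 4 = -0.44.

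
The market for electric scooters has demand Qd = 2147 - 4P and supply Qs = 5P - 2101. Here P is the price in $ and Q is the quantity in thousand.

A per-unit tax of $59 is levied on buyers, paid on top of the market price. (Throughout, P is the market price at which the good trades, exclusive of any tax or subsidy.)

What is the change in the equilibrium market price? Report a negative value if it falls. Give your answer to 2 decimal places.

Solve the original market: 2147 - 4P = 5P - 2101, hence P = 472 and Q = 259.
Since buyers pay the price plus the tax, the effective demand curve becomes Qd = 1911 - 4P.
Setting them equal: 1911 - 4P = 5P - 2101 → 4012 = 9P, so P = 4012/9 ≈ 445.7778 and Q = 1151/9 ≈ 127.8889.
ΔP = 445.7778 − 472 = -26.22.

-26.22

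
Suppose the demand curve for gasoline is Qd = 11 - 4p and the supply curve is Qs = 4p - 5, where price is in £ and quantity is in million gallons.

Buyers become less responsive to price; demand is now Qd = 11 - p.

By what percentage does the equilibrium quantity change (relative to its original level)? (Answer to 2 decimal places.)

+160.00

Original equilibrium: 11 - 4p = 4p - 5 gives 16 = 8p, so p = 2 and Q = 3.
The shock moves the curves to Qd = 11 - p and Qs = 4p - 5.
New equilibrium: 11 - p = 4p - 5 ⇒ 16 = 5p ⇒ p = 3.2, Q = 7.8.
%ΔQ = (7.8 − 3) / 3 × 100 = +160.00%.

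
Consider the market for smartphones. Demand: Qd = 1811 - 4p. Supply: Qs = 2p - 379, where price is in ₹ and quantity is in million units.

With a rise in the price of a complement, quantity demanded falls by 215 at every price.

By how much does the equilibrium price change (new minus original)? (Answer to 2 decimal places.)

-35.83

Initially, 1811 - 4p = 2p - 379, so 2190 = 6p and p = 365, Q = 351.
With the change applied: demand Qd = 1596 - 4p, supply Qs = 2p - 379.
New equilibrium: 1596 - 4p = 2p - 379 ⇒ 1975 = 6p ⇒ p = 1975/6 ≈ 329.1667, Q = 838/3 ≈ 279.3333.
Δp = 329.1667 − 365 = -35.83.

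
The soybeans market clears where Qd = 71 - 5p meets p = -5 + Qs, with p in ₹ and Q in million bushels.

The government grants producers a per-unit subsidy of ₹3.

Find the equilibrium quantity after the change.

18.5

Solve the original market: 71 - 5p = p + 5, hence p = 11 and Q = 16.
Since sellers receive the price plus the subsidy, the effective supply curve becomes Qs = p + 8.
Setting them equal: 71 - 5p = p + 8 → 63 = 6p, so p = 10.5 and Q = 18.5.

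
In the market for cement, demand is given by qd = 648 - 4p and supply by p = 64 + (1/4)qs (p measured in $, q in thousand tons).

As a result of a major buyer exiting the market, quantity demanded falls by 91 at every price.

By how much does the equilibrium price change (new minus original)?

Before the shock: 648 - 4p = 4p - 256 ⇒ 904 = 8p ⇒ p = 113, q = 196.
After the shift, demand is qd = 557 - 4p and supply is qs = 4p - 256.
Equate the new curves: 557 - 4p = 4p - 256, giving 813 = 8p, p = 101.625, q = 150.5.
Δp = 101.625 − 113 = -11.375.

-11.375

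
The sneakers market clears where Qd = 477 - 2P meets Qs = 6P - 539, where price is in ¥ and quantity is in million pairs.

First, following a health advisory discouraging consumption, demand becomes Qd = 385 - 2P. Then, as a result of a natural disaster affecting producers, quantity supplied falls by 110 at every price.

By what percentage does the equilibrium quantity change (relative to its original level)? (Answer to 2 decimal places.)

-43.27

Initially, 477 - 2P = 6P - 539, so 1016 = 8P and P = 127, Q = 223.
After the shift, demand is Qd = 385 - 2P and supply is Qs = 6P - 649.
Setting them equal: 385 - 2P = 6P - 649 → 1034 = 8P, so P = 129.25 and Q = 126.5.
%ΔQ = (126.5 − 223) / 223 × 100 = -43.27%.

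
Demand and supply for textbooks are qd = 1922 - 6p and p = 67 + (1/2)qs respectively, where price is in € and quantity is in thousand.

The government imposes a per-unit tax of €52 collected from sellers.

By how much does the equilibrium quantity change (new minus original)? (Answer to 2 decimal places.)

Initially, 1922 - 6p = 2p - 134, so 2056 = 8p and p = 257, q = 380.
Since sellers keep the price net of the tax, the effective supply curve becomes qs = 2p - 238.
Equate the new curves: 1922 - 6p = 2p - 238, giving 2160 = 8p, p = 270, q = 302.
Δq = 302 − 380 = -78.00.

-78.00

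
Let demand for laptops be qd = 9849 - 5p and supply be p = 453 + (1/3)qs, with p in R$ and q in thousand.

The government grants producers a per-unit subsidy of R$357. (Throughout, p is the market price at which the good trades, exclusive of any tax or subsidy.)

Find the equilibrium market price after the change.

1267.125

Before the shock: 9849 - 5p = 3p - 1359 ⇒ 11208 = 8p ⇒ p = 1401, q = 2844.
Since sellers receive the price plus the subsidy, the effective supply curve becomes qs = 3p - 288.
Equate the new curves: 9849 - 5p = 3p - 288, giving 10137 = 8p, p = 1267.125, q = 3513.375.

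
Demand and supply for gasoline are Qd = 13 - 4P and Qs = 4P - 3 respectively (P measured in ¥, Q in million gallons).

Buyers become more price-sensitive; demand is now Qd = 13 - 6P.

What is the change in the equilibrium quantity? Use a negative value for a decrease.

-1.6

Before the shock: 13 - 4P = 4P - 3 ⇒ 16 = 8P ⇒ P = 2, Q = 5.
The shock moves the curves to Qd = 13 - 6P and Qs = 4P - 3.
Clearing the new market: 13 - 6P = 4P - 3, so P = 1.6 and Q = 3.4.
ΔQ = 3.4 − 5 = -1.6.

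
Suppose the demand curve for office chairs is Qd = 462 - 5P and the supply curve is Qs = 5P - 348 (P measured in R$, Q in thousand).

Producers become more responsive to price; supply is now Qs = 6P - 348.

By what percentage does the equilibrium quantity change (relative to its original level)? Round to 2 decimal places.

Solve the original market: 462 - 5P = 5P - 348, hence P = 81 and Q = 57.
The shock moves the curves to Qd = 462 - 5P and Qs = 6P - 348.
Setting them equal: 462 - 5P = 6P - 348 → 810 = 11P, so P = 810/11 ≈ 73.6364 and Q = 1032/11 ≈ 93.8182.
%ΔQ = (93.8182 − 57) / 57 × 100 = +64.59%.

+64.59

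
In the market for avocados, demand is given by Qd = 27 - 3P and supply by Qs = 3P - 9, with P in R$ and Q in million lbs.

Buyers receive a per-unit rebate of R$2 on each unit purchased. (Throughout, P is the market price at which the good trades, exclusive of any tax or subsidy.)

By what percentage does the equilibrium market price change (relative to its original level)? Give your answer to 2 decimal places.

Solve the original market: 27 - 3P = 3P - 9, hence P = 6 and Q = 9.
Since buyers' out-of-pocket price is the market price minus the rebate, the effective demand curve becomes Qd = 33 - 3P.
New equilibrium: 33 - 3P = 3P - 9 ⇒ 42 = 6P ⇒ P = 7, Q = 12.
%ΔP = (7 − 6) / 6 × 100 = +16.67%.

+16.67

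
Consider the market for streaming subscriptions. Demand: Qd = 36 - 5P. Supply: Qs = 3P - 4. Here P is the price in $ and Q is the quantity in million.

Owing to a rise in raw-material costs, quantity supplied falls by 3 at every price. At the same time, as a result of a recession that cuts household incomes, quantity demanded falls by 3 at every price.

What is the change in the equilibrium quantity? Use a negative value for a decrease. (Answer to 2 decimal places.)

Initially, 36 - 5P = 3P - 4, so 40 = 8P and P = 5, Q = 11.
With the change applied: demand Qd = 33 - 5P, supply Qs = 3P - 7.
Clearing the new market: 33 - 5P = 3P - 7, so P = 5 and Q = 8.
ΔQ = 8 − 11 = -3.00.

-3.00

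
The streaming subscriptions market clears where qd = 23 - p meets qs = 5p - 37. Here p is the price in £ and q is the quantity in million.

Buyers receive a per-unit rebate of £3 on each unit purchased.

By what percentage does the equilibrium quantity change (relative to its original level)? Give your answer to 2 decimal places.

Original equilibrium: 23 - p = 5p - 37 gives 60 = 6p, so p = 10 and q = 13.
Since buyers' out-of-pocket price is the market price minus the rebate, the effective demand curve becomes qd = 26 - p.
Setting them equal: 26 - p = 5p - 37 → 63 = 6p, so p = 10.5 and q = 15.5.
%Δq = (15.5 − 13) / 13 × 100 = +19.23%.

+19.23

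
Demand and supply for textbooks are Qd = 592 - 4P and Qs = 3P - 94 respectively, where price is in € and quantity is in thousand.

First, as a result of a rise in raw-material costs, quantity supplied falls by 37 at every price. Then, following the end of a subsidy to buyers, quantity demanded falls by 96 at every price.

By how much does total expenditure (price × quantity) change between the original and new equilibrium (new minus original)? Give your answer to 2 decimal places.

Original equilibrium: 592 - 4P = 3P - 94 gives 686 = 7P, so P = 98 and Q = 200.
After the shift, demand is Qd = 496 - 4P and supply is Qs = 3P - 131.
New equilibrium: 496 - 4P = 3P - 131 ⇒ 627 = 7P ⇒ P = 627/7 ≈ 89.5714, Q = 964/7 ≈ 137.7143.
Expenditure moves from 98×200 = 19600 to 89.5714×137.7143 = 12335.2653; change = -7264.73.

-7264.73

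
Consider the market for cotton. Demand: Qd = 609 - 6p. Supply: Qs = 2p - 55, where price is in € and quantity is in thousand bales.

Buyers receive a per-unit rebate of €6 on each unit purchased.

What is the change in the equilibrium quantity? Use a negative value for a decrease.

Original equilibrium: 609 - 6p = 2p - 55 gives 664 = 8p, so p = 83 and Q = 111.
Since buyers' out-of-pocket price is the market price minus the rebate, the effective demand curve becomes Qd = 645 - 6p.
Setting them equal: 645 - 6p = 2p - 55 → 700 = 8p, so p = 87.5 and Q = 120.
ΔQ = 120 − 111 = +9.

+9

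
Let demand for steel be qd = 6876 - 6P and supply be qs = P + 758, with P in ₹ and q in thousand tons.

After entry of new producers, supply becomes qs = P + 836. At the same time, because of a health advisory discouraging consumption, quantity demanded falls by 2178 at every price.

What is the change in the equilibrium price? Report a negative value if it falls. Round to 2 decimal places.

Before the shock: 6876 - 6P = P + 758 ⇒ 6118 = 7P ⇒ P = 874, q = 1632.
After the shift, demand is qd = 4698 - 6P and supply is qs = P + 836.
Clearing the new market: 4698 - 6P = P + 836, so P = 3862/7 ≈ 551.7143 and q = 9714/7 ≈ 1387.7143.
ΔP = 551.7143 − 874 = -322.29.

-322.29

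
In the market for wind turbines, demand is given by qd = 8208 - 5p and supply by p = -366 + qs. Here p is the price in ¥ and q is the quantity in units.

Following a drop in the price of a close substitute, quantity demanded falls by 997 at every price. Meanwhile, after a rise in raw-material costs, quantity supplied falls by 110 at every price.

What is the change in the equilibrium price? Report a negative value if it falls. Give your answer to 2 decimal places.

-147.83

Before the shock: 8208 - 5p = p + 366 ⇒ 7842 = 6p ⇒ p = 1307, q = 1673.
The new curves are qd = 7211 - 5p (demand) and qs = p + 256 (supply).
Clearing the new market: 7211 - 5p = p + 256, so p = 6955/6 ≈ 1159.1667 and q = 8491/6 ≈ 1415.1667.
Δp = 1159.1667 − 1307 = -147.83.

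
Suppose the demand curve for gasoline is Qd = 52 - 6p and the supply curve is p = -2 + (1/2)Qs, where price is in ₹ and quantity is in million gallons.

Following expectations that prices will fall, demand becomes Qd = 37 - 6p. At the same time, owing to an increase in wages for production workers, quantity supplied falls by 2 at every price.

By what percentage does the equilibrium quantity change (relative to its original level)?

Solve the original market: 52 - 6p = 2p + 4, hence p = 6 and Q = 16.
With the change applied: demand Qd = 37 - 6p, supply Qs = 2p + 2.
Equate the new curves: 37 - 6p = 2p + 2, giving 35 = 8p, p = 4.375, Q = 10.75.
%ΔQ = (10.75 − 16) / 16 × 100 = -32.8125%.

-32.8125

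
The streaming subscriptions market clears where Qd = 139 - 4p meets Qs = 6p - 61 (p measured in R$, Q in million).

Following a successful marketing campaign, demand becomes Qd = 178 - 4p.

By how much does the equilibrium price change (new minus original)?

+3.9

Before the shock: 139 - 4p = 6p - 61 ⇒ 200 = 10p ⇒ p = 20, Q = 59.
After the shift, demand is Qd = 178 - 4p and supply is Qs = 6p - 61.
Clearing the new market: 178 - 4p = 6p - 61, so p = 23.9 and Q = 82.4.
Δp = 23.9 − 20 = +3.9.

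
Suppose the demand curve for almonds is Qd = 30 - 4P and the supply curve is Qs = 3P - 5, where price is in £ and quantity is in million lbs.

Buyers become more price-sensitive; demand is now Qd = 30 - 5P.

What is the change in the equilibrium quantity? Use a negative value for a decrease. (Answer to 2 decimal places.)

-1.88

Solve the original market: 30 - 4P = 3P - 5, hence P = 5 and Q = 10.
The shock moves the curves to Qd = 30 - 5P and Qs = 3P - 5.
Clearing the new market: 30 - 5P = 3P - 5, so P = 4.375 and Q = 8.125.
ΔQ = 8.125 − 10 = -1.88.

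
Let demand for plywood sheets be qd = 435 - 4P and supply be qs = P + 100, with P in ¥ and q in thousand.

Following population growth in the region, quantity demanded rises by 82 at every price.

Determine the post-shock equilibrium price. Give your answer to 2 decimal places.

83.40

Initially, 435 - 4P = P + 100, so 335 = 5P and P = 67, q = 167.
With the change applied: demand qd = 517 - 4P, supply qs = P + 100.
New equilibrium: 517 - 4P = P + 100 ⇒ 417 = 5P ⇒ P = 83.4, q = 183.4.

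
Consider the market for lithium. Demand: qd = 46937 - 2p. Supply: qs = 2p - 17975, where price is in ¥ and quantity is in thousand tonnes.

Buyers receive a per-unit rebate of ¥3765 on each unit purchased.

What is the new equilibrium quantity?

Original equilibrium: 46937 - 2p = 2p - 17975 gives 64912 = 4p, so p = 16228 and q = 14481.
Since buyers' out-of-pocket price is the market price minus the rebate, the effective demand curve becomes qd = 54467 - 2p.
Clearing the new market: 54467 - 2p = 2p - 17975, so p = 18110.5 and q = 18246.

18246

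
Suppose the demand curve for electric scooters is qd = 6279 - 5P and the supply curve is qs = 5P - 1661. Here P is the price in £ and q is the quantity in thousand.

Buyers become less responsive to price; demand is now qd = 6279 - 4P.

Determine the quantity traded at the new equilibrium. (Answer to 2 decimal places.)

Solve the original market: 6279 - 5P = 5P - 1661, hence P = 794 and q = 2309.
After the shift, demand is qd = 6279 - 4P and supply is qs = 5P - 1661.
New equilibrium: 6279 - 4P = 5P - 1661 ⇒ 7940 = 9P ⇒ P = 7940/9 ≈ 882.2222, q = 24751/9 ≈ 2750.1111.

2750.11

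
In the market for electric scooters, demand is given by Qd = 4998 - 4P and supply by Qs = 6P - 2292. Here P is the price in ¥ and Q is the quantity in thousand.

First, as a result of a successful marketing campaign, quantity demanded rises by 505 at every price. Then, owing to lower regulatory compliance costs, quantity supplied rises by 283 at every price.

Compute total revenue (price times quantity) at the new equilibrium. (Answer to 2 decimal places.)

1876647.84

Initially, 4998 - 4P = 6P - 2292, so 7290 = 10P and P = 729, Q = 2082.
After the shift, demand is Qd = 5503 - 4P and supply is Qs = 6P - 2009.
Setting them equal: 5503 - 4P = 6P - 2009 → 7512 = 10P, so P = 751.2 and Q = 2498.2.
New expenditure = 751.2 × 2498.2 = 1876647.84.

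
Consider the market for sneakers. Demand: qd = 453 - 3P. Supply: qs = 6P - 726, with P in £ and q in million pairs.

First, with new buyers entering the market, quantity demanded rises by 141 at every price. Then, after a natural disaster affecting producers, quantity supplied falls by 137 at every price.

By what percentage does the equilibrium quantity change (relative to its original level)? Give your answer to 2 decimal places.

Initially, 453 - 3P = 6P - 726, so 1179 = 9P and P = 131, q = 60.
With the change applied: demand qd = 594 - 3P, supply qs = 6P - 863.
New equilibrium: 594 - 3P = 6P - 863 ⇒ 1457 = 9P ⇒ P = 1457/9 ≈ 161.8889, q = 325/3 ≈ 108.3333.
%Δq = (108.3333 − 60) / 60 × 100 = +80.56%.

+80.56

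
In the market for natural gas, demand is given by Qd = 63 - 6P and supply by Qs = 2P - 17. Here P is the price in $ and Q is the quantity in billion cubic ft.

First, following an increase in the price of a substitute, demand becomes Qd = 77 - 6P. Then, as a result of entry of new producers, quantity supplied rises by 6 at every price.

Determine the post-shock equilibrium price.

11

Before the shock: 63 - 6P = 2P - 17 ⇒ 80 = 8P ⇒ P = 10, Q = 3.
The new curves are Qd = 77 - 6P (demand) and Qs = 2P - 11 (supply).
Clearing the new market: 77 - 6P = 2P - 11, so P = 11 and Q = 11.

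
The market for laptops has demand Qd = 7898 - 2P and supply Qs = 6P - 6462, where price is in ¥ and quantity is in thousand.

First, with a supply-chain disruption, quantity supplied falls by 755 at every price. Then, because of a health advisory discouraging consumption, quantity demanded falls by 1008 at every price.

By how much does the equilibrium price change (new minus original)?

Original equilibrium: 7898 - 2P = 6P - 6462 gives 14360 = 8P, so P = 1795 and Q = 4308.
With the change applied: demand Qd = 6890 - 2P, supply Qs = 6P - 7217.
Setting them equal: 6890 - 2P = 6P - 7217 → 14107 = 8P, so P = 1763.375 and Q = 3363.25.
ΔP = 1763.375 − 1795 = -31.625.

-31.625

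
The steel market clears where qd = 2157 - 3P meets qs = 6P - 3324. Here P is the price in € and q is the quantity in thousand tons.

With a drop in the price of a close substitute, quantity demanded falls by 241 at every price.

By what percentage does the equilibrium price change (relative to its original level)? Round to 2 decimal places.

Original equilibrium: 2157 - 3P = 6P - 3324 gives 5481 = 9P, so P = 609 and q = 330.
After the shift, demand is qd = 1916 - 3P and supply is qs = 6P - 3324.
Clearing the new market: 1916 - 3P = 6P - 3324, so P = 5240/9 ≈ 582.2222 and q = 508/3 ≈ 169.3333.
%ΔP = (582.2222 − 609) / 609 × 100 = -4.40%.

-4.40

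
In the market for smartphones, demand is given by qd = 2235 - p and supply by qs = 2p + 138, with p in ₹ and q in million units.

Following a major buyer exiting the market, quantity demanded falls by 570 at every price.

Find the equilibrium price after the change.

Before the shock: 2235 - p = 2p + 138 ⇒ 2097 = 3p ⇒ p = 699, q = 1536.
The new curves are qd = 1665 - p (demand) and qs = 2p + 138 (supply).
Clearing the new market: 1665 - p = 2p + 138, so p = 509 and q = 1156.

509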